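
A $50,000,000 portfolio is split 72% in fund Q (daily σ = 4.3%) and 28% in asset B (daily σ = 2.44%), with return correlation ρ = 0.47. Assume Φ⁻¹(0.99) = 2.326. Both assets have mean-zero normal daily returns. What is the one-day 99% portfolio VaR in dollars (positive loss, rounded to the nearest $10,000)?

σ_p² = 0.72²·4.3² + 0.28²·2.44² + 2·0.47·0.72·0.28·4.3·2.44 = 12.0403 (%²).
σ_p = √12.0403 = 3.470%.
VaR = 2.326 × 3.470% = 8.071%; on $50,000,000 that is $4,035,500.

$4,040,000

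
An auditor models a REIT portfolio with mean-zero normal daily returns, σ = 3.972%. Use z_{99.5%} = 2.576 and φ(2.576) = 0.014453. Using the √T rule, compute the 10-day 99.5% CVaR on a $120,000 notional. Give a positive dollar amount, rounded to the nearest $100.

σ_{10d} = 3.972% × √10 = 12.561%.
ES multiplier = φ(z)/(1−α) = 0.014453/0.005 = 2.891.
ES = 12.561% × 2.891 = 36.314%; on $120,000: $43,577.

$43,600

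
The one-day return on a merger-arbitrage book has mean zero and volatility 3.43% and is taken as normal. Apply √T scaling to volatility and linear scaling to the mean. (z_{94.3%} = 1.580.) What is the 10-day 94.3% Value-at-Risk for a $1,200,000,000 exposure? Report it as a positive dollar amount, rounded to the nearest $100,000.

σ_{10d} = 3.43% × √10 = 10.847%.
VaR = 1.580 × 10.847% = 17.138%.
On $1,200,000,000: 0.17138 × $1,200,000,000 = $205,656,000.

$205,700,000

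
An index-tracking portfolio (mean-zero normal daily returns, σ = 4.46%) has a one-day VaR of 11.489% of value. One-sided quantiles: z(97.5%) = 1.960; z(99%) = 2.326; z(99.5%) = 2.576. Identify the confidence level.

99.5%

Implied z = VaR/σ = 11.489 / 4.46 = 2.576.
This matches z(99.5%) = 2.576.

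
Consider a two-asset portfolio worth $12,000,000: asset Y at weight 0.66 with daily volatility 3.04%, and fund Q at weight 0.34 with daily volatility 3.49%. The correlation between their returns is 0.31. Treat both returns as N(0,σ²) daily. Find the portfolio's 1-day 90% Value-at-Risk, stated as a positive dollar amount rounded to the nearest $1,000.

$404,000

σ_p² = 0.66²·3.04² + 0.34²·3.49² + 2·0.31·0.66·0.34·3.04·3.49 = 6.9098 (%²).
σ_p = √6.9098 = 2.629%.
At 90%, z = 1.282.
VaR = 1.282 × 2.629% = 3.370%; on $12,000,000 that is $404,400.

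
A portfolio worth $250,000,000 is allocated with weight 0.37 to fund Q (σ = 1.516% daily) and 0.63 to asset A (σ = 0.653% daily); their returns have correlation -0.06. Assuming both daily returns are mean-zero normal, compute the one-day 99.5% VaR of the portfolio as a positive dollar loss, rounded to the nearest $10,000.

$4,350,000

σ_p² = 0.37²·1.516² + 0.63²·0.653² + 2·-0.06·0.37·0.63·1.516·0.653 = 0.4562 (%²).
σ_p = √0.4562 = 0.675%.
At 99.5%, z = 2.576.
VaR = 2.576 × 0.675% = 1.739%; on $250,000,000 that is $4,347,500.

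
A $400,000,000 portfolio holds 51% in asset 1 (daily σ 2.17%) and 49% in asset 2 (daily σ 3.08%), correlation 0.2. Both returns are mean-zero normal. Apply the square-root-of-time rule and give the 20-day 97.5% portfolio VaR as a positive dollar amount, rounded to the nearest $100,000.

$71,600,000

σ_p = √(0.51²·2.17² + 0.49²·3.08² + 2·0.2·0.51·0.49·2.17·3.08) = 2.042%.
σ_{20d} = 2.042% × √20 = 9.132%.
z(97.5%) = 1.960.
VaR = 1.960 × 9.132% = 17.899%; on $400,000,000 that is $71,596,000.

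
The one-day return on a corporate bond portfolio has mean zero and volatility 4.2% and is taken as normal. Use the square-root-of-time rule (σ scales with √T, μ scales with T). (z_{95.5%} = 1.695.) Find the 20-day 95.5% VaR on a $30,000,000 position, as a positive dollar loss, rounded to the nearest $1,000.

$9,551,000

σ_{20d} = 4.2% × √20 = 18.783%.
VaR = 1.695 × 18.783% = 31.837%.
On $30,000,000: 0.31837 × $30,000,000 = $9,551,100.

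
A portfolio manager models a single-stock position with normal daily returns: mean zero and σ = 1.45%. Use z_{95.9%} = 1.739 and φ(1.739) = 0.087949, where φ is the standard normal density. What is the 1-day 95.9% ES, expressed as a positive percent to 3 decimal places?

3.110%

Tail multiplier: φ(z)/(1−α) = 0.087949 / 0.041 = 2.145.
ES = 1.45% × 2.145 = 3.110%.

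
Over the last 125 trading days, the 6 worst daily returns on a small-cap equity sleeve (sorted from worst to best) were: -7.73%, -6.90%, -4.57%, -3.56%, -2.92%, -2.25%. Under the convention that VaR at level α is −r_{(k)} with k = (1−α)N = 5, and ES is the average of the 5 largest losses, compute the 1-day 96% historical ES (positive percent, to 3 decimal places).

The 5 worst returns sum to -25.68%.
ES = −(-25.68%) / 5 = 5.136%.

5.136%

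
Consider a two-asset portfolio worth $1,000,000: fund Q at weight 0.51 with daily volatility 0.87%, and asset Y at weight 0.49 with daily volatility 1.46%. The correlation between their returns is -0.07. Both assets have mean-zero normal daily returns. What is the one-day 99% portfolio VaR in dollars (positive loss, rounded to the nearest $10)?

$18,960

σ_p² = 0.51²·0.87² + 0.49²·1.46² + 2·-0.07·0.51·0.49·0.87·1.46 = 0.6642 (%²).
σ_p = √0.6642 = 0.815%.
At 99%, z = 2.326.
VaR = 2.326 × 0.815% = 1.896%; on $1,000,000 that is $18,960.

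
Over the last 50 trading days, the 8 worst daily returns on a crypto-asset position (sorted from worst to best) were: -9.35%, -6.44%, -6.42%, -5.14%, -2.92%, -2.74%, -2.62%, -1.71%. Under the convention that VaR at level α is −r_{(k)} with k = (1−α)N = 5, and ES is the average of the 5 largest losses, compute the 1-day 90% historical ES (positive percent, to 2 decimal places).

The 5 worst returns sum to -30.27%.
ES = −(-30.27%) / 5 = 6.054% ≈ 6.05%.

6.05%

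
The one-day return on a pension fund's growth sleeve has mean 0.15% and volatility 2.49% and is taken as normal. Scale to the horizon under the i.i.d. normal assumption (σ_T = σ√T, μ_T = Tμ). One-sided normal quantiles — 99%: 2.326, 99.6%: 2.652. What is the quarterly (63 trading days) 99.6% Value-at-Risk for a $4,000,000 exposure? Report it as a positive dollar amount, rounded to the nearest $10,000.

σ_{63d} = 2.49% × √63 = 19.764%; μ_{63d} = 63 × 0.15% = 9.450%.
VaR = −(9.450%) + 2.652 × 19.764% = 42.964%.
On $4,000,000: 0.42964 × $4,000,000 = $1,718,560.

$1,720,000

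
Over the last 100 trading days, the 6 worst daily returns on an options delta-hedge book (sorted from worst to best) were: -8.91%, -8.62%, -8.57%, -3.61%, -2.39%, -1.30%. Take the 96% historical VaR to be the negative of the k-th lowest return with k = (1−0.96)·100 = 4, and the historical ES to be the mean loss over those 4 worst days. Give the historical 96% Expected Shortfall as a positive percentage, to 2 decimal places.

The 4 worst returns sum to -29.71%.
ES = −(-29.71%) / 4 = 7.4275% ≈ 7.43%.

7.43%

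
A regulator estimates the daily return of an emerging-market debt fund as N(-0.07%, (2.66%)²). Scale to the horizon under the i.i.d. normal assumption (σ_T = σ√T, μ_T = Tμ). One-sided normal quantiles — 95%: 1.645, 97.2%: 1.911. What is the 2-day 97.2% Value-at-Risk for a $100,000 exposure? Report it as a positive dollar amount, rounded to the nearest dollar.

$7,329

σ_{2d} = 2.66% × √2 = 3.762%; μ_{2d} = 2 × -0.07% = -0.140%.
VaR = −(-0.140%) + 1.911 × 3.762% = 7.329%.
On $100,000: 0.07329 × $100,000 = $7,329.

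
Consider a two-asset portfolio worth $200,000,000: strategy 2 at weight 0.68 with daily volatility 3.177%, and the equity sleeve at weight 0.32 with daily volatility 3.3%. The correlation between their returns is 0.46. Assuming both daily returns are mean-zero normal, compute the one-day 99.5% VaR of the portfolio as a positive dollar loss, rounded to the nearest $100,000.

σ_p² = 0.68²·3.177² + 0.32²·3.3² + 2·0.46·0.68·0.32·3.177·3.3 = 7.8811 (%²).
σ_p = √7.8811 = 2.807%.
At 99.5%, z = 2.576.
VaR = 2.576 × 2.807% = 7.231%; on $200,000,000 that is $14,462,000.

$14,500,000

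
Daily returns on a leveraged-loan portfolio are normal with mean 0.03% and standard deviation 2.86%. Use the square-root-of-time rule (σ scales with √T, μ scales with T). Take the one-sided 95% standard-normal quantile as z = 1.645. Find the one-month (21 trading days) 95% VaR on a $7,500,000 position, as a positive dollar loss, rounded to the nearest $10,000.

σ_{21d} = 2.86% × √21 = 13.106%; μ_{21d} = 21 × 0.03% = 0.630%.
VaR = −(0.630%) + 1.645 × 13.106% = 20.929%.
On $7,500,000: 0.20929 × $7,500,000 = $1,569,675.

$1,570,000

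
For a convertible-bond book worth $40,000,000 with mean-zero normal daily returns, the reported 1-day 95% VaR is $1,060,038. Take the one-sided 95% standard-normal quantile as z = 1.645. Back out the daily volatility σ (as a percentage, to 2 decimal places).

1.61%

VaR as a fraction: $1,060,038 / $40,000,000 = 2.650%.
σ = VaR / z = 2.650% / 1.645 = 1.611%.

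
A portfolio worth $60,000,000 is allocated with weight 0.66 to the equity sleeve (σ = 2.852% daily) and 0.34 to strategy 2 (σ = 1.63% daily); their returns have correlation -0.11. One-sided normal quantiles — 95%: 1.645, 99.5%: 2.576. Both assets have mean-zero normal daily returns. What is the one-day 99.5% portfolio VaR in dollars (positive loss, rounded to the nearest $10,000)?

σ_p² = 0.66²·2.852² + 0.34²·1.63² + 2·-0.11·0.66·0.34·2.852·1.63 = 3.6208 (%²).
σ_p = √3.6208 = 1.903%.
VaR = 2.576 × 1.903% = 4.902%; on $60,000,000 that is $2,941,200.

$2,940,000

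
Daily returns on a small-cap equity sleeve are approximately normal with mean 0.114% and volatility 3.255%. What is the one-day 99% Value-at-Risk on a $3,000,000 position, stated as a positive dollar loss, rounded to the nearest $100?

At 99% one-sided, z = 2.326.
VaR = −μ + z·σ = −(0.114%) + 2.326 × 3.255% = 7.457%.
On $3,000,000: 0.07457 × $3,000,000 = $223,710.

$223,700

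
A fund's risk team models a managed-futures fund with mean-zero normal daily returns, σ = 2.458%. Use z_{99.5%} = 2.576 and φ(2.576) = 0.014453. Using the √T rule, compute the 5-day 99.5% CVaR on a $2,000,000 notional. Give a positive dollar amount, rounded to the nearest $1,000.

σ_{5d} = 2.458% × √5 = 5.496%.
ES multiplier = φ(z)/(1−α) = 0.014453/0.005 = 2.891.
ES = 5.496% × 2.891 = 15.889%; on $2,000,000: $317,780.

$318,000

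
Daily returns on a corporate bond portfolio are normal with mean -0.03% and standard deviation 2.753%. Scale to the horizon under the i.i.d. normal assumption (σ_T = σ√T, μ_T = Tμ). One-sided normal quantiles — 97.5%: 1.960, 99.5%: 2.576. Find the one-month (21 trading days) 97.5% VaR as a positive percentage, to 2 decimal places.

σ_{21d} = 2.753% × √21 = 12.616%; μ_{21d} = 21 × -0.03% = -0.630%.
VaR = −(-0.630%) + 1.960 × 12.616% = 25.357%.

25.36%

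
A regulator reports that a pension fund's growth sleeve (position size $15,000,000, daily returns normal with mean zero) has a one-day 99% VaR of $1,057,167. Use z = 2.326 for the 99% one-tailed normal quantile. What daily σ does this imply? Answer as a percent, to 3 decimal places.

3.030%

VaR as a fraction: $1,057,167 / $15,000,000 = 7.048%.
σ = VaR / z = 7.048% / 2.326 = 3.030%.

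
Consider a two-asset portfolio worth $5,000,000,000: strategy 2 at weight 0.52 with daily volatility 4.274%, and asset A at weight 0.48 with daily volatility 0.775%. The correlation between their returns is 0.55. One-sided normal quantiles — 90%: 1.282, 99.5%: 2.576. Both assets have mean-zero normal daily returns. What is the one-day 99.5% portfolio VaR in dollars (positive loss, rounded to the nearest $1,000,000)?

$315,000,000

σ_p² = 0.52²·4.274² + 0.48²·0.775² + 2·0.55·0.52·0.48·4.274·0.775 = 5.9872 (%²).
σ_p = √5.9872 = 2.447%.
VaR = 2.576 × 2.447% = 6.303%; on $5,000,000,000 that is $315,150,000.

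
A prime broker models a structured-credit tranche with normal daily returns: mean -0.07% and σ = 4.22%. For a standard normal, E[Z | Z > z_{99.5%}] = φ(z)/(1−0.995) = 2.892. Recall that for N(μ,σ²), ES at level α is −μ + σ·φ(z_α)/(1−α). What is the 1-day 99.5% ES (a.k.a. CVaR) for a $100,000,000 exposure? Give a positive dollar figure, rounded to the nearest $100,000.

$12,300,000

ES = −(-0.07%) + 4.22% × 2.892 = 12.274%.
On $100,000,000: 0.12274 × $100,000,000 = $12,274,000.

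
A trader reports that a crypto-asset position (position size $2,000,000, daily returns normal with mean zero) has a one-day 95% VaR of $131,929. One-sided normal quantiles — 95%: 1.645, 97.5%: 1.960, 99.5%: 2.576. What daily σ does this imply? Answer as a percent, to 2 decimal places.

VaR as a fraction: $131,929 / $2,000,000 = 6.596%.
σ = VaR / z = 6.596% / 1.645 = 4.010%.

4.01%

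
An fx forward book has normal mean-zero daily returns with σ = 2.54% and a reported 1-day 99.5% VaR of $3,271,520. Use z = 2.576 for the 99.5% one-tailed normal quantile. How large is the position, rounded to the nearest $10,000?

$50,000,000

VaR as a fraction of value: z·σ = 2.576 × 2.54% = 6.54304%.
Position = $3,271,520 / 0.0654304 = $50,000,000.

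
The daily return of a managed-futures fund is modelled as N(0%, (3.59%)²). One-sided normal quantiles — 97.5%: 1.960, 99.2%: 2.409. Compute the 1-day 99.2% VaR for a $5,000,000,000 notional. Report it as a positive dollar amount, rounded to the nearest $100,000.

VaR = z·σ = 2.409 × 3.59% = 8.648%.
On $5,000,000,000: 0.08648 × $5,000,000,000 = $432,400,000.

$432,400,000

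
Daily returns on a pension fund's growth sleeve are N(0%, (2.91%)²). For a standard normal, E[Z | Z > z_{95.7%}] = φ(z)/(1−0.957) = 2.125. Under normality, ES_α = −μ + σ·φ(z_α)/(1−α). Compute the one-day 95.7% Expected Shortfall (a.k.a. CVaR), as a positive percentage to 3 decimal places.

6.184%

ES = 2.91% × 2.125 = 6.184%.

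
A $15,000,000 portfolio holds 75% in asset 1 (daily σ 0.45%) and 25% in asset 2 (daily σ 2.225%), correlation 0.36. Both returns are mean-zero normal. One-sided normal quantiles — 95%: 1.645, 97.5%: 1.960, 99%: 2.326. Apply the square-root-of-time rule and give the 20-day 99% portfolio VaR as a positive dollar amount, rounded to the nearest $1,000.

σ_p = √(0.75²·0.45² + 0.25²·2.225² + 2·0.36·0.75·0.25·0.45·2.225) = 0.747%.
σ_{20d} = 0.747% × √20 = 3.341%.
VaR = 2.326 × 3.341% = 7.771%; on $15,000,000 that is $1,165,650.

$1,166,000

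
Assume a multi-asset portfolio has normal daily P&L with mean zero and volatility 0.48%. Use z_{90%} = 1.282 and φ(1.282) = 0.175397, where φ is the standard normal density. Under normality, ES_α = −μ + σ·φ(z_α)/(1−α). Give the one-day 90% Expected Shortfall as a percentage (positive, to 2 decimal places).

0.84%

Tail multiplier: φ(z)/(1−α) = 0.175397 / 0.1 = 1.754.
ES = 0.48% × 1.754 = 0.842%.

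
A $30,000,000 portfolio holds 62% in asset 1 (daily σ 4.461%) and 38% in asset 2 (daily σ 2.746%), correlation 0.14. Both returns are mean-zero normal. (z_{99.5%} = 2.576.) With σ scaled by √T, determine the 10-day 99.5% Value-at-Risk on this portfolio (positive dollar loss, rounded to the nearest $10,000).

σ_p = √(0.62²·4.461² + 0.38²·2.746² + 2·0.14·0.62·0.38·4.461·2.746) = 3.090%.
σ_{10d} = 3.090% × √10 = 9.771%.
VaR = 2.576 × 9.771% = 25.170%; on $30,000,000 that is $7,551,000.

$7,550,000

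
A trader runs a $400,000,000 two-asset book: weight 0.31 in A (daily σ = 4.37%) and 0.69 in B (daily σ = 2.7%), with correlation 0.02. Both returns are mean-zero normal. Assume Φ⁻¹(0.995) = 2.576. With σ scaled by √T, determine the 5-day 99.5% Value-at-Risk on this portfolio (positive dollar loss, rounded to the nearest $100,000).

σ_p = √(0.31²·4.37² + 0.69²·2.7² + 2·0.02·0.31·0.69·4.37·2.7) = 2.325%.
σ_{5d} = 2.325% × √5 = 5.199%.
VaR = 2.576 × 5.199% = 13.393%; on $400,000,000 that is $53,572,000.

$53,600,000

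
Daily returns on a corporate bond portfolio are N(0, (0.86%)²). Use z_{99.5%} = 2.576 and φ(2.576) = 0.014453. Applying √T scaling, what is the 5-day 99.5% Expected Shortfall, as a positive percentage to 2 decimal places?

σ_{5d} = 0.86% × √5 = 1.923%.
ES multiplier = φ(z)/(1−α) = 0.014453/0.005 = 2.891.
ES = 1.923% × 2.891 = 5.559%.

5.56%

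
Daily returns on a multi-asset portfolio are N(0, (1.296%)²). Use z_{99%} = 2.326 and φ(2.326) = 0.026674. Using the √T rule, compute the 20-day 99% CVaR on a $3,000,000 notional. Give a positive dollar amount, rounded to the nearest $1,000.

σ_{20d} = 1.296% × √20 = 5.796%.
ES multiplier = φ(z)/(1−α) = 0.026674/0.01 = 2.667.
ES = 5.796% × 2.667 = 15.458%; on $3,000,000: $463,740.

$464,000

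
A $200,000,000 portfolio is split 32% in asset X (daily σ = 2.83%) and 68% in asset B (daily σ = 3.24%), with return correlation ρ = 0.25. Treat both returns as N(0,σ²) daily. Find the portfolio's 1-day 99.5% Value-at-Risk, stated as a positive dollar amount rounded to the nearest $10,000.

$13,310,000

σ_p² = 0.32²·2.83² + 0.68²·3.24² + 2·0.25·0.32·0.68·2.83·3.24 = 6.6718 (%²).
σ_p = √6.6718 = 2.583%.
At 99.5%, z = 2.576.
VaR = 2.576 × 2.583% = 6.654%; on $200,000,000 that is $13,308,000.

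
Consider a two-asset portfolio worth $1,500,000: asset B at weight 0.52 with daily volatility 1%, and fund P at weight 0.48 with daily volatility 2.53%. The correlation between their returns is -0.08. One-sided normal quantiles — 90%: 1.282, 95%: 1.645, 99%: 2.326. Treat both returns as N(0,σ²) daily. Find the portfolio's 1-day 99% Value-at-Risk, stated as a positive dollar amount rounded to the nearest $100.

σ_p² = 0.52²·1² + 0.48²·2.53² + 2·-0.08·0.52·0.48·1·2.53 = 1.6441 (%²).
σ_p = √1.6441 = 1.282%.
VaR = 2.326 × 1.282% = 2.982%; on $1,500,000 that is $44,730.

$44,700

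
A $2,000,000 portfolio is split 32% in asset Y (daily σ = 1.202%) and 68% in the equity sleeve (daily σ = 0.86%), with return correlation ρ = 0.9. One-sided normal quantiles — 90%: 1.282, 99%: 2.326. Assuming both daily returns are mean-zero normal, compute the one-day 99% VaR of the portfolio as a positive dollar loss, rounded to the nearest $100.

$44,000

σ_p² = 0.32²·1.202² + 0.68²·0.86² + 2·0.9·0.32·0.68·1.202·0.86 = 0.8948 (%²).
σ_p = √0.8948 = 0.946%.
VaR = 2.326 × 0.946% = 2.200%; on $2,000,000 that is $44,000.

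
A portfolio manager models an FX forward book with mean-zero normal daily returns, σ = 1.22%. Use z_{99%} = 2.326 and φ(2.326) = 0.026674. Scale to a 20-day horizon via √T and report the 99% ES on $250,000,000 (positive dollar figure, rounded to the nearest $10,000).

$36,380,000

σ_{20d} = 1.22% × √20 = 5.456%.
ES multiplier = φ(z)/(1−α) = 0.026674/0.01 = 2.667.
ES = 5.456% × 2.667 = 14.551%; on $250,000,000: $36,377,500.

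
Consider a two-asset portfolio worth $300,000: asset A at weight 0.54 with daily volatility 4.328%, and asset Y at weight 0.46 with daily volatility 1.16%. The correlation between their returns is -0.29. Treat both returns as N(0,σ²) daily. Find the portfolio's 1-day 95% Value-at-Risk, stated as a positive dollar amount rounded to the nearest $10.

σ_p² = 0.54²·4.328² + 0.46²·1.16² + 2·-0.29·0.54·0.46·4.328·1.16 = 5.0235 (%²).
σ_p = √5.0235 = 2.241%.
At 95%, z = 1.645.
VaR = 1.645 × 2.241% = 3.686%; on $300,000 that is $11,058.

$11,060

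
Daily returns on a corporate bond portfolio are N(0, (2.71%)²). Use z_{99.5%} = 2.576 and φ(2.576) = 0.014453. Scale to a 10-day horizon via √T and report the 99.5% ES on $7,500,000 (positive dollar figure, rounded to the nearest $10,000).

$1,860,000

σ_{10d} = 2.71% × √10 = 8.570%.
ES multiplier = φ(z)/(1−α) = 0.014453/0.005 = 2.891.
ES = 8.570% × 2.891 = 24.776%; on $7,500,000: $1,858,200.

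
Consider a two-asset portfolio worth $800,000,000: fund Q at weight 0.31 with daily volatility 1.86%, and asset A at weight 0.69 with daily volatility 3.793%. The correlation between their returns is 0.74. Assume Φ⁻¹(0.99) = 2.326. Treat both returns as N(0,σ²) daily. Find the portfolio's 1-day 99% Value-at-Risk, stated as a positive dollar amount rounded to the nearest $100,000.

σ_p² = 0.31²·1.86² + 0.69²·3.793² + 2·0.74·0.31·0.69·1.86·3.793 = 9.4155 (%²).
σ_p = √9.4155 = 3.068%.
VaR = 2.326 × 3.068% = 7.136%; on $800,000,000 that is $57,088,000.

$57,100,000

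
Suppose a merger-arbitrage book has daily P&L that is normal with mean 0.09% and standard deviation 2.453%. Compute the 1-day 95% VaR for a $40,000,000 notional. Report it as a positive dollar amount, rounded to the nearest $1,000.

At 95% one-sided, z = 1.645.
VaR = −μ + z·σ = −(0.09%) + 1.645 × 2.453% = 3.945%.
On $40,000,000: 0.03945 × $40,000,000 = $1,578,000.

$1,578,000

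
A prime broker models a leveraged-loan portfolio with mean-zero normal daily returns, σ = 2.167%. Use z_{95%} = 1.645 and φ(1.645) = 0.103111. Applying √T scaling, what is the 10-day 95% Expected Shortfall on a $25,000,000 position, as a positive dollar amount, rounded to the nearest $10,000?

σ_{10d} = 2.167% × √10 = 6.853%.
ES multiplier = φ(z)/(1−α) = 0.103111/0.05 = 2.062.
ES = 6.853% × 2.062 = 14.131%; on $25,000,000: $3,532,750.

$3,530,000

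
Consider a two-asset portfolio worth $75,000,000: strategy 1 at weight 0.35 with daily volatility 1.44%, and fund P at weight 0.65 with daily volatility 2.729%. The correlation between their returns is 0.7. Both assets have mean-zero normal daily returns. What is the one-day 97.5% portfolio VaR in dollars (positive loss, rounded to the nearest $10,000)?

$3,170,000

σ_p² = 0.35²·1.44² + 0.65²·2.729² + 2·0.7·0.35·0.65·1.44·2.729 = 4.6522 (%²).
σ_p = √4.6522 = 2.157%.
At 97.5%, z = 1.960.
VaR = 1.960 × 2.157% = 4.228%; on $75,000,000 that is $3,171,000.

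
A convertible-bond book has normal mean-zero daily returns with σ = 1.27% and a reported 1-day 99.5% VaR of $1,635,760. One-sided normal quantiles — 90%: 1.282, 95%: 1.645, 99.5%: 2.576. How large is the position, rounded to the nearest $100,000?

$50,000,000

VaR as a fraction of value: z·σ = 2.576 × 1.27% = 3.27152%.
Position = $1,635,760 / 0.0327152 = $50,000,000.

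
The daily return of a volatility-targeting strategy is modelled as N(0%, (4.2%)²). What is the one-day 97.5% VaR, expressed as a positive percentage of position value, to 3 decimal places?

8.232%

At 97.5% one-sided, z = 1.960.
VaR = z·σ = 1.960 × 4.2% = 8.232%.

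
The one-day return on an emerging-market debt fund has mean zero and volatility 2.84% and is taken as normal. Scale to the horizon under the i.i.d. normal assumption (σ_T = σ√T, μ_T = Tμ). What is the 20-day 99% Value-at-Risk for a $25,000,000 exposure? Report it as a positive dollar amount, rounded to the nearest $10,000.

$7,390,000

At 99%, z = 2.326.
σ_{20d} = 2.84% × √20 = 12.701%.
VaR = 2.326 × 12.701% = 29.543%.
On $25,000,000: 0.29543 × $25,000,000 = $7,385,750.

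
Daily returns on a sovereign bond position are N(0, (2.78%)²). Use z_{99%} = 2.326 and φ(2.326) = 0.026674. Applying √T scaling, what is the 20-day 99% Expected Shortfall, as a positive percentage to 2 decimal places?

σ_{20d} = 2.78% × √20 = 12.433%.
ES multiplier = φ(z)/(1−α) = 0.026674/0.01 = 2.667.
ES = 12.433% × 2.667 = 33.159%.

33.16%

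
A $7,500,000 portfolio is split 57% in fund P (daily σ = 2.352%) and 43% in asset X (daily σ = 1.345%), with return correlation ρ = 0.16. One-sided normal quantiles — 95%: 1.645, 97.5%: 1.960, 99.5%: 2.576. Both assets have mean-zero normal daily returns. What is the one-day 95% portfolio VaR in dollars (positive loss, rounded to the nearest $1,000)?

σ_p² = 0.57²·2.352² + 0.43²·1.345² + 2·0.16·0.57·0.43·2.352·1.345 = 2.3799 (%²).
σ_p = √2.3799 = 1.543%.
VaR = 1.645 × 1.543% = 2.538%; on $7,500,000 that is $190,350.

$190,000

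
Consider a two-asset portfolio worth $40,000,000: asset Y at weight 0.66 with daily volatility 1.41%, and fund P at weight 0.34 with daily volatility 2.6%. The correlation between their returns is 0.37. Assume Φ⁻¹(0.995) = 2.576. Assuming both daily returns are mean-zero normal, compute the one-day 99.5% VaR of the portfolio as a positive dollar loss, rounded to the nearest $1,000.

$1,548,000

σ_p² = 0.66²·1.41² + 0.34²·2.6² + 2·0.37·0.66·0.34·1.41·2.6 = 2.2562 (%²).
σ_p = √2.2562 = 1.502%.
VaR = 2.576 × 1.502% = 3.869%; on $40,000,000 that is $1,547,600.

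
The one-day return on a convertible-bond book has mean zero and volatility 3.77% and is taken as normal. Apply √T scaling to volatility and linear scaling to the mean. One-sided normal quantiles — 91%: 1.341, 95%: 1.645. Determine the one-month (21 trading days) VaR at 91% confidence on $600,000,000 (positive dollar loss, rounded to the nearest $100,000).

σ_{21d} = 3.77% × √21 = 17.276%.
VaR = 1.341 × 17.276% = 23.167%.
On $600,000,000: 0.23167 × $600,000,000 = $139,002,000.

$139,000,000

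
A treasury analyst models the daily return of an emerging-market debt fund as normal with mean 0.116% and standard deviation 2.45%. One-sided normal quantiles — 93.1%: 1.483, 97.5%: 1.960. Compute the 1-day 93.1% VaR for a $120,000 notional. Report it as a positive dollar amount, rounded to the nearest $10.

$4,220

VaR = −μ + z·σ = −(0.116%) + 1.483 × 2.45% = 3.517%.
On $120,000: 0.03517 × $120,000 = $4,220.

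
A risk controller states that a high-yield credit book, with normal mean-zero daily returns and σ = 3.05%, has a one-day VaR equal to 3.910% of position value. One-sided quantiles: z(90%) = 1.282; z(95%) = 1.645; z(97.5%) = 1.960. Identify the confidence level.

90%

Implied z = VaR/σ = 3.910 / 3.05 = 1.282.
This matches z(90%) = 1.282.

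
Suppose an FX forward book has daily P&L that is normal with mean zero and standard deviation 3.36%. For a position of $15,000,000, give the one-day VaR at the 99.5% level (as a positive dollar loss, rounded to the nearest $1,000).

$1,298,000

At 99.5% one-sided, z = 2.576.
VaR = z·σ = 2.576 × 3.36% = 8.655%.
On $15,000,000: 0.08655 × $15,000,000 = $1,298,250.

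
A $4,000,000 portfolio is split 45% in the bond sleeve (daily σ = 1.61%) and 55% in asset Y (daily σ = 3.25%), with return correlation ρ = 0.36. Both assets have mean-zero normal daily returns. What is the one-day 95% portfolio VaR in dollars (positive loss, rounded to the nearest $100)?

σ_p² = 0.45²·1.61² + 0.55²·3.25² + 2·0.36·0.45·0.55·1.61·3.25 = 4.6525 (%²).
σ_p = √4.6525 = 2.157%.
At 95%, z = 1.645.
VaR = 1.645 × 2.157% = 3.548%; on $4,000,000 that is $141,920.

$141,900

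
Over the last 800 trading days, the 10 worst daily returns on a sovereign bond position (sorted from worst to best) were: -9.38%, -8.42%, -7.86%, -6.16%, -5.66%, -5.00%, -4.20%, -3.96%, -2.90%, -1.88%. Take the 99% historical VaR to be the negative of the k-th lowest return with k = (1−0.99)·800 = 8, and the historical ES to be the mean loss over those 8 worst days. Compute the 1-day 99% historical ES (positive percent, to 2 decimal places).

The 8 worst returns sum to -50.64%.
ES = −(-50.64%) / 8 = 6.33%.

6.33%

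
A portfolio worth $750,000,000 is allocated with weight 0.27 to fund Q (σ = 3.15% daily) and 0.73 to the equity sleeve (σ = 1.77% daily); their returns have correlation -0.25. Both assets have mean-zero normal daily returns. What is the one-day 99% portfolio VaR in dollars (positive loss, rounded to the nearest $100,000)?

$23,700,000

σ_p² = 0.27²·3.15² + 0.73²·1.77² + 2·-0.25·0.27·0.73·3.15·1.77 = 1.8434 (%²).
σ_p = √1.8434 = 1.358%.
At 99%, z = 2.326.
VaR = 2.326 × 1.358% = 3.159%; on $750,000,000 that is $23,692,500.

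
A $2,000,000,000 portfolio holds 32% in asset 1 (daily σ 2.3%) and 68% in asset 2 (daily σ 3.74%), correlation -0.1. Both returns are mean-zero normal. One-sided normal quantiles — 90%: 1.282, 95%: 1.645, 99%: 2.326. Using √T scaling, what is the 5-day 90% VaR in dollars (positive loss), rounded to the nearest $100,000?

σ_p = √(0.32²·2.3² + 0.68²·3.74² + 2·-0.1·0.32·0.68·2.3·3.74) = 2.576%.
σ_{5d} = 2.576% × √5 = 5.760%.
VaR = 1.282 × 5.760% = 7.384%; on $2,000,000,000 that is $147,680,000.

$147,700,000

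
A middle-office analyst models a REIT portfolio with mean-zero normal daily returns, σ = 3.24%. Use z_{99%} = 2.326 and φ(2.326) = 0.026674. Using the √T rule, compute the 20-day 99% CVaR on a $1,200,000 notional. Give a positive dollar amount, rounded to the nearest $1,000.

$464,000

σ_{20d} = 3.24% × √20 = 14.490%.
ES multiplier = φ(z)/(1−α) = 0.026674/0.01 = 2.667.
ES = 14.490% × 2.667 = 38.645%; on $1,200,000: $463,740.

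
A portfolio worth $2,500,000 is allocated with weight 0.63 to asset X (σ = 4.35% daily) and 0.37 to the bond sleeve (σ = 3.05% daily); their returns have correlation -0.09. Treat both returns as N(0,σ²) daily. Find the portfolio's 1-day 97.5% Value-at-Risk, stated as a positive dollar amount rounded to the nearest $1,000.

$141,000

σ_p² = 0.63²·4.35² + 0.37²·3.05² + 2·-0.09·0.63·0.37·4.35·3.05 = 8.2272 (%²).
σ_p = √8.2272 = 2.868%.
At 97.5%, z = 1.960.
VaR = 1.960 × 2.868% = 5.621%; on $2,500,000 that is $140,525.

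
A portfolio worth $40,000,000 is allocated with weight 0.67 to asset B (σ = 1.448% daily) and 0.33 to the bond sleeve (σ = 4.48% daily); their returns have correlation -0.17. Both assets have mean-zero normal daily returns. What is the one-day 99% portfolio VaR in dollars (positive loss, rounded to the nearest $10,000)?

σ_p² = 0.67²·1.448² + 0.33²·4.48² + 2·-0.17·0.67·0.33·1.448·4.48 = 2.6392 (%²).
σ_p = √2.6392 = 1.625%.
At 99%, z = 2.326.
VaR = 2.326 × 1.625% = 3.780%; on $40,000,000 that is $1,512,000.

$1,510,000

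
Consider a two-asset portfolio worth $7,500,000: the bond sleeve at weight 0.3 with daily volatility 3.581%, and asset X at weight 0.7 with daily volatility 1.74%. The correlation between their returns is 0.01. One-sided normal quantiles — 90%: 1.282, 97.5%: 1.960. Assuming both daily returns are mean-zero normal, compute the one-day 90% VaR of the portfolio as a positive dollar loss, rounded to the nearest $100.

$156,900

σ_p² = 0.3²·3.581² + 0.7²·1.74² + 2·0.01·0.3·0.7·3.581·1.74 = 2.6638 (%²).
σ_p = √2.6638 = 1.632%.
VaR = 1.282 × 1.632% = 2.092%; on $7,500,000 that is $156,900.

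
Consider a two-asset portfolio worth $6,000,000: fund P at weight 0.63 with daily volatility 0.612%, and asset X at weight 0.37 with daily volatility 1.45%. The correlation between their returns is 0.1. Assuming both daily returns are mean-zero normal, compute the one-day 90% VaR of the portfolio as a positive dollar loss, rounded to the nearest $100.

σ_p² = 0.63²·0.612² + 0.37²·1.45² + 2·0.1·0.63·0.37·0.612·1.45 = 0.4779 (%²).
σ_p = √0.4779 = 0.691%.
At 90%, z = 1.282.
VaR = 1.282 × 0.691% = 0.886%; on $6,000,000 that is $53,160.

$53,200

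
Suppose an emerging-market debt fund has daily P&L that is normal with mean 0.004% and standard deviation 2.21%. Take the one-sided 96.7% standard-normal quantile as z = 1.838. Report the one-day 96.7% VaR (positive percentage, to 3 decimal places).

VaR = −μ + z·σ = −(0.004%) + 1.838 × 2.21% = 4.058%.

4.058%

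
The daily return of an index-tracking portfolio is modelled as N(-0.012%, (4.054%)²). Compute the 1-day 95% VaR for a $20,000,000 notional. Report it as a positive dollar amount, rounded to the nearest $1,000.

At 95% one-sided, z = 1.645.
VaR = −μ + z·σ = −(-0.012%) + 1.645 × 4.054% = 6.681%.
On $20,000,000: 0.06681 × $20,000,000 = $1,336,200.

$1,336,000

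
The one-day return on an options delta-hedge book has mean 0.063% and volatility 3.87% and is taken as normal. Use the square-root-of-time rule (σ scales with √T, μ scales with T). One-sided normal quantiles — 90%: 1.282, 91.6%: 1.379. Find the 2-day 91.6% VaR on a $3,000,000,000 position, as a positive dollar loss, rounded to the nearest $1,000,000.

σ_{2d} = 3.87% × √2 = 5.473%; μ_{2d} = 2 × 0.063% = 0.126%.
VaR = −(0.126%) + 1.379 × 5.473% = 7.421%.
On $3,000,000,000: 0.07421 × $3,000,000,000 = $222,630,000.

$223,000,000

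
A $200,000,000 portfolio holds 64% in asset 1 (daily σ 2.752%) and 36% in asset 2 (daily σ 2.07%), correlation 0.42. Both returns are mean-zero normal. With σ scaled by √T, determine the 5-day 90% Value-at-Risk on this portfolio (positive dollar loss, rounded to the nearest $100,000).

σ_p = √(0.64²·2.752² + 0.36²·2.07² + 2·0.42·0.64·0.36·2.752·2.07) = 2.182%.
σ_{5d} = 2.182% × √5 = 4.879%.
z(90%) = 1.282.
VaR = 1.282 × 4.879% = 6.255%; on $200,000,000 that is $12,510,000.

$12,500,000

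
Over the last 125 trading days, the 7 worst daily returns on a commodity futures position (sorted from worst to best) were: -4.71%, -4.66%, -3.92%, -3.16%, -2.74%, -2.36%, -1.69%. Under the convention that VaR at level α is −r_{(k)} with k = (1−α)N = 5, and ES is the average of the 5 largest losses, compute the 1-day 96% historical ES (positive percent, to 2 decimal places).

The 5 worst returns sum to -19.19%.
ES = −(-19.19%) / 5 = 3.838% ≈ 3.84%.

3.84%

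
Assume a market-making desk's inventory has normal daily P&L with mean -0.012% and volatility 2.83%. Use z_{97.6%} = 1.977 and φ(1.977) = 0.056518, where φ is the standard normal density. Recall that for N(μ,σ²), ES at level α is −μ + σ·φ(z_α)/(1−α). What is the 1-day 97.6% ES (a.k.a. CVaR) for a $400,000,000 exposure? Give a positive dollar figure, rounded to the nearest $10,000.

Tail multiplier: φ(z)/(1−α) = 0.056518 / 0.024 = 2.355.
ES = −(-0.012%) + 2.83% × 2.355 = 6.677%.
On $400,000,000: 0.06677 × $400,000,000 = $26,708,000.

$26,710,000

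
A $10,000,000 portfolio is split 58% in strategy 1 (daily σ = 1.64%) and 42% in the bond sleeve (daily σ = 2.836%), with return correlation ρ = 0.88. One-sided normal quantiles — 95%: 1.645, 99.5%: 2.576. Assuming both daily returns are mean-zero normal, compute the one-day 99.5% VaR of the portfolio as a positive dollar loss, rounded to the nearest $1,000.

σ_p² = 0.58²·1.64² + 0.42²·2.836² + 2·0.88·0.58·0.42·1.64·2.836 = 4.3176 (%²).
σ_p = √4.3176 = 2.078%.
VaR = 2.576 × 2.078% = 5.353%; on $10,000,000 that is $535,300.

$535,000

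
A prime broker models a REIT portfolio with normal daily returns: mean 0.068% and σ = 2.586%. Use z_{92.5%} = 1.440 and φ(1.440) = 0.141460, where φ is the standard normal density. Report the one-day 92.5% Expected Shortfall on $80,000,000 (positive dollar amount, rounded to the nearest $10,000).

$3,850,000

Tail multiplier: φ(z)/(1−α) = 0.141460 / 0.075 = 1.886.
ES = −(0.068%) + 2.586% × 1.886 = 4.809%.
On $80,000,000: 0.04809 × $80,000,000 = $3,847,200.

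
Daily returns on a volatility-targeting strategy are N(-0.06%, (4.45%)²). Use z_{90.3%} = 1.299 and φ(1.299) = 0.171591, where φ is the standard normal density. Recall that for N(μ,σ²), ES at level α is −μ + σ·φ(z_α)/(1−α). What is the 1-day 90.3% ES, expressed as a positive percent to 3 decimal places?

7.932%

Tail multiplier: φ(z)/(1−α) = 0.171591 / 0.097 = 1.769.
ES = −(-0.06%) + 4.45% × 1.769 = 7.932%.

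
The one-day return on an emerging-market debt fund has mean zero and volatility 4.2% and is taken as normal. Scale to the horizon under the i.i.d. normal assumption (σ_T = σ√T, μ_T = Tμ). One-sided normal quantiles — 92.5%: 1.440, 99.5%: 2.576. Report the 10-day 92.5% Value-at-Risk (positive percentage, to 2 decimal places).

19.13%

σ_{10d} = 4.2% × √10 = 13.282%.
VaR = 1.440 × 13.282% = 19.126%.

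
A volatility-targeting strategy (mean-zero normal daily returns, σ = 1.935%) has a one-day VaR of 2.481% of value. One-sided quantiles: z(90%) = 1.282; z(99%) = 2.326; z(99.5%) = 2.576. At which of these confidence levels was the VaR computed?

90%

Implied z = VaR/σ = 2.481 / 1.935 = 1.282.
This matches z(90%) = 1.282.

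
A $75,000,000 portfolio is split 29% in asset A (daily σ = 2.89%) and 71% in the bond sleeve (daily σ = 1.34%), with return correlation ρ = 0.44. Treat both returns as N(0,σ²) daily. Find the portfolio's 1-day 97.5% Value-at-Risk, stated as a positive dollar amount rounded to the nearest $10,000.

σ_p² = 0.29²·2.89² + 0.71²·1.34² + 2·0.44·0.29·0.71·2.89·1.34 = 2.3093 (%²).
σ_p = √2.3093 = 1.520%.
At 97.5%, z = 1.960.
VaR = 1.960 × 1.520% = 2.979%; on $75,000,000 that is $2,234,250.

$2,230,000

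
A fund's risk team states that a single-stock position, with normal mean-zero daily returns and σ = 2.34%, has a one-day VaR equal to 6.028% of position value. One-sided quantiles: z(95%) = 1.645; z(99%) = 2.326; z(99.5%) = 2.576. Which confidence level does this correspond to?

99.5%

Implied z = VaR/σ = 6.028 / 2.34 = 2.576.
This matches z(99.5%) = 2.576.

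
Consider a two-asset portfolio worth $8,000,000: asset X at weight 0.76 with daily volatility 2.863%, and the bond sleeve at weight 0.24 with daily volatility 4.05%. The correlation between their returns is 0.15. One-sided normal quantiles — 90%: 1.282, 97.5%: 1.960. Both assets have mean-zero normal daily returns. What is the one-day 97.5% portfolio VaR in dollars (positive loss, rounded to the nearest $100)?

$394,000

σ_p² = 0.76²·2.863² + 0.24²·4.05² + 2·0.15·0.76·0.24·2.863·4.05 = 6.3137 (%²).
σ_p = √6.3137 = 2.513%.
VaR = 1.960 × 2.513% = 4.925%; on $8,000,000 that is $394,000.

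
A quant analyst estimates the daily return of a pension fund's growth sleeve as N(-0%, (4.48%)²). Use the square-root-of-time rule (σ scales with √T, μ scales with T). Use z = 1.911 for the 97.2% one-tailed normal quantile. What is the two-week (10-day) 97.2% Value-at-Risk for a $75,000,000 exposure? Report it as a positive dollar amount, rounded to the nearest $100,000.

$20,300,000

σ_{10d} = 4.48% × √10 = 14.167%.
VaR = 1.911 × 14.167% = 27.073%.
On $75,000,000: 0.27073 × $75,000,000 = $20,304,750.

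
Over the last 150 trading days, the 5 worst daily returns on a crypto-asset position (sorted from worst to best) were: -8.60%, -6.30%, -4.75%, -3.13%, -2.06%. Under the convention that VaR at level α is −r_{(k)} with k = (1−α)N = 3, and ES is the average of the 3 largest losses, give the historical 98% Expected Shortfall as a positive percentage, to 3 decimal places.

The 3 worst returns sum to -19.65%.
ES = −(-19.65%) / 3 = 6.55% ≈ 6.550%.

6.550%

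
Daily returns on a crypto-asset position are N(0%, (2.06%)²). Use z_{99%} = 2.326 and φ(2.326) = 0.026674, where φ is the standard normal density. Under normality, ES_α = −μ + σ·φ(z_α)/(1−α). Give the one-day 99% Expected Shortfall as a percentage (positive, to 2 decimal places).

Tail multiplier: φ(z)/(1−α) = 0.026674 / 0.01 = 2.667.
ES = 2.06% × 2.667 = 5.494%.

5.49%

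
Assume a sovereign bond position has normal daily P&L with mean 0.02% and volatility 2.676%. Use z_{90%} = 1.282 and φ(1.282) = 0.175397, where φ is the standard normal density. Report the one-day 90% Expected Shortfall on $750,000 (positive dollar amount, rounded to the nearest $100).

Tail multiplier: φ(z)/(1−α) = 0.175397 / 0.1 = 1.754.
ES = −(0.02%) + 2.676% × 1.754 = 4.674%.
On $750,000: 0.04674 × $750,000 = $35,055.

$35,100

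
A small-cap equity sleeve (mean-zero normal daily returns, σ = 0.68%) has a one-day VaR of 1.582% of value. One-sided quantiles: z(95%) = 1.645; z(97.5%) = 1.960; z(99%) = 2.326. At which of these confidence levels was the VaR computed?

99%

Implied z = VaR/σ = 1.582 / 0.68 = 2.326.
This matches z(99%) = 2.326.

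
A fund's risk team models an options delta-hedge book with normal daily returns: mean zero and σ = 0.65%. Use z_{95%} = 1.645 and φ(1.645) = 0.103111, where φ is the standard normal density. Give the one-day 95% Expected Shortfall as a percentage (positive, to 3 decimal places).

1.340%

Tail multiplier: φ(z)/(1−α) = 0.103111 / 0.05 = 2.062.
ES = 0.65% × 2.062 = 1.340%.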